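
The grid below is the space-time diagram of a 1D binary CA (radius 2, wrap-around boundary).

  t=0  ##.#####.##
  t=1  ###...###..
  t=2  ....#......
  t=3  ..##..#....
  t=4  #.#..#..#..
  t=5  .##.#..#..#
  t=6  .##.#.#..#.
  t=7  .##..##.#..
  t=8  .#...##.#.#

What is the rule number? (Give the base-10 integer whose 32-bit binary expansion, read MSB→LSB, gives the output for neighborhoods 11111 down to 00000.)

  nb #####: next=.  (t=0,i=5, bit31=0)
  nb ####.: next=#  (t=0,i=0, bit30=1)
  nb ###.#: next=#  (t=0,i=1, bit29=1)
  nb ###..: next=.  (t=1,i=2, bit28=0)
  nb ##.##: next=#  (t=0,i=2, bit27=1)
  nb ##.#.: next=.  (t=5,i=3, bit26=0)
  nb ##..#: next=.  (t=1,i=9, bit25=0)
  nb ##...: next=.  (t=1,i=3, bit24=0)
  nb #.###: next=.  (t=0,i=3, bit23=0)
  nb #.##.: next=#  (t=5,i=1, bit22=1)
  nb #.#.#: next=.  (t=6,i=4, bit21=0)
  nb #.#..: next=#  (t=4,i=2, bit20=1)
  nb #..##: next=.  (t=1,i=10, bit19=0)
  nb #..#.: next=#  (t=3,i=5, bit18=1)
  nb #...#: next=#  (t=1,i=4, bit17=1)
  nb #....: next=#  (t=2,i=6, bit16=1)
  nb .####: next=.  (t=0,i=4, bit15=0)
  nb .###.: next=.  (t=1,i=1, bit14=0)
  nb .##.#: next=#  (t=5,i=2, bit13=1)
  nb .##..: next=.  (t=3,i=3, bit12=0)
  nb .#.##: next=.  (t=5,i=0, bit11=0)
  nb .#.#.: next=#  (t=4,i=1, bit10=1)
  nb .#..#: next=.  (t=4,i=3, bit9=0)
  nb .#...: next=.  (t=2,i=5, bit8=0)
  nb ..###: next=.  (t=1,i=0, bit7=0)
  nb ..##.: next=#  (t=3,i=2, bit6=1)
  nb ..#.#: next=.  (t=4,i=0, bit5=0)
  nb ..#..: next=.  (t=2,i=4, bit4=0)
  nb ...##: next=.  (t=1,i=5, bit3=0)
  nb ...#.: next=#  (t=2,i=3, bit2=1)
  nb ....#: next=#  (t=2,i=2, bit1=1)
  nb .....: next=.  (t=2,i=0, bit0=0)
  bits 01101000010101110010010001000110 = 1750541382

1750541382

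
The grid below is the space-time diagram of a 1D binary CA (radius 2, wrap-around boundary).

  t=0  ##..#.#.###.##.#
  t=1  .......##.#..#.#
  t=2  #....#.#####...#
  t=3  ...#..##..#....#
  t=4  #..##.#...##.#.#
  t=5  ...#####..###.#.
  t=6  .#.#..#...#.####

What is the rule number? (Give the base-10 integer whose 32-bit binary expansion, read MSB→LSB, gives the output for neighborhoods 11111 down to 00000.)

1687170002

  #####|.  b31=0 t=2,i=9
  ####.|#  b30=1 t=2,i=10
  ###.#|#  b29=1 t=0,i=10
  ###..|.  b28=0 t=0,i=1
  ##.##|.  b27=0 t=0,i=11
  ##.#.|#  b26=1 t=1,i=9
  ##..#|.  b25=0 t=0,i=2
  ##...|.  b24=0 t=2,i=1
  #.###|#  b23=1 t=0,i=8
  #.##.|.  b22=0 t=0,i=12
  #.#.#|.  b21=0 t=0,i=6
  #.#..|#  b20=1 t=1,i=10
  #..##|.  b19=0 t=3,i=5
  #..#.|.  b18=0 t=0,i=3
  #...#|.  b17=0 t=2,i=13
  #....|.  b16=0 t=1,i=1
  .####|.  b15=0 t=2,i=8
  .###.|.  b14=0 t=0,i=0
  .##.#|#  b13=1 t=0,i=13
  .##..|.  b12=0 t=2,i=0
  .#.##|#  b11=1 t=0,i=7
  .#.#.|.  b10=0 t=0,i=5
  .#..#|#  b9=1 t=1,i=11
  .#...|#  b8=1 t=1,i=0
  ..###|#  b7=1 t=5,i=3
  ..##.|#  b6=1 t=1,i=7
  ..#.#|.  b5=0 t=0,i=4
  ..#..|#  b4=1 t=3,i=3
  ...##|.  b3=0 t=1,i=6
  ...#.|.  b2=0 t=2,i=4
  ....#|#  b1=1 t=1,i=5
  .....|.  b0=0 t=1,i=2
  bits 01100100100100000010101111010010 = 1687170002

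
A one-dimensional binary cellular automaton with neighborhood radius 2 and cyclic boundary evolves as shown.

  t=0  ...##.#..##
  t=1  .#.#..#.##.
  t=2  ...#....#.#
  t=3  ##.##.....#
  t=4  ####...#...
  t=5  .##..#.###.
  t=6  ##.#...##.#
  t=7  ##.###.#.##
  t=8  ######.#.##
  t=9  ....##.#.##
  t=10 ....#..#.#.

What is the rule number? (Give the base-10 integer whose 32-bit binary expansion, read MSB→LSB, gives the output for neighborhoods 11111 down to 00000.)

  nb #####: next=.  (t=8,i=0, bit31=0)
  nb ####.: next=#  (t=4,i=2, bit30=1)
  nb ###.#: next=#  (t=3,i=1, bit29=1)
  nb ###..: next=.  (t=4,i=3, bit28=0)
  nb ##.##: next=#  (t=3,i=2, bit27=1)
  nb ##.#.: next=.  (t=0,i=5, bit26=0)
  nb ##..#: next=#  (t=1,i=10, bit25=1)
  nb ##...: next=.  (t=0,i=0, bit24=0)
  nb #.###: next=#  (t=5,i=7, bit23=1)
  nb #.##.: next=#  (t=1,i=8, bit22=1)
  nb #.#.#: next=#  (t=7,i=7, bit21=1)
  nb #.#..: next=#  (t=0,i=6, bit20=1)
  nb #..##: next=#  (t=0,i=8, bit19=1)
  nb #..#.: next=.  (t=1,i=0, bit18=0)
  nb #...#: next=#  (t=0,i=1, bit17=1)
  nb #....: next=.  (t=2,i=5, bit16=0)
  nb .####: next=#  (t=4,i=1, bit15=1)
  nb .###.: next=#  (t=3,i=0, bit14=1)
  nb .##.#: next=.  (t=0,i=4, bit13=0)
  nb .##..: next=.  (t=0,i=10, bit12=0)
  nb .#.##: next=.  (t=1,i=7, bit11=0)
  nb .#.#.: next=.  (t=1,i=2, bit10=0)
  nb .#..#: next=.  (t=0,i=7, bit9=0)
  nb .#...: next=#  (t=2,i=0, bit8=1)
  nb ..###: next=.  (t=3,i=10, bit7=0)
  nb ..##.: next=#  (t=0,i=3, bit6=1)
  nb ..#.#: next=.  (t=1,i=1, bit5=0)
  nb ..#..: next=#  (t=2,i=3, bit4=1)
  nb ...##: next=.  (t=0,i=2, bit3=0)
  nb ...#.: next=.  (t=2,i=2, bit2=0)
  nb ....#: next=.  (t=2,i=6, bit1=0)
  nb .....: next=#  (t=3,i=7, bit0=1)
  bits 01101010111110101100000101010001 = 1794818385

1794818385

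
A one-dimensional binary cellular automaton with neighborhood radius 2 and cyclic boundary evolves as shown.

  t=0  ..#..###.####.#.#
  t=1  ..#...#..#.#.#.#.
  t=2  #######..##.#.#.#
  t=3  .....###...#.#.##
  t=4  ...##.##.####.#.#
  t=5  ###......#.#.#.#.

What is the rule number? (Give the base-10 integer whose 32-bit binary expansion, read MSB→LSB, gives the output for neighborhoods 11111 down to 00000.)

  nb #####: next=.  (t=2,i=1, bit31=0)
  nb ####.: next=#  (t=0,i=11, bit30=1)
  nb ###.#: next=.  (t=0,i=7, bit29=0)
  nb ###..: next=#  (t=2,i=6, bit28=1)
  nb ##.##: next=.  (t=0,i=8, bit27=0)
  nb ##.#.: next=#  (t=0,i=13, bit26=1)
  nb ##..#: next=#  (t=2,i=7, bit25=1)
  nb ##...: next=.  (t=3,i=0, bit24=0)
  nb #.###: next=#  (t=0,i=9, bit23=1)
  nb #.##.: next=.  (t=3,i=15, bit22=0)
  nb #.#.#: next=.  (t=0,i=14, bit21=0)
  nb #.#..: next=.  (t=0,i=16, bit20=0)
  nb #..##: next=.  (t=0,i=4, bit19=0)
  nb #..#.: next=.  (t=0,i=1, bit18=0)
  nb #...#: next=#  (t=1,i=0, bit17=1)
  nb #....: next=.  (t=3,i=1, bit16=0)
  nb .####: next=.  (t=0,i=10, bit15=0)
  nb .###.: next=#  (t=0,i=6, bit14=1)
  nb .##.#: next=.  (t=2,i=10, bit13=0)
  nb .##..: next=#  (t=3,i=16, bit12=1)
  nb .#.##: next=#  (t=2,i=15, bit11=1)
  nb .#.#.: next=#  (t=0,i=15, bit10=1)
  nb .#..#: next=.  (t=0,i=0, bit9=0)
  nb .#...: next=#  (t=1,i=3, bit8=1)
  nb ..###: next=.  (t=0,i=5, bit7=0)
  nb ..##.: next=.  (t=2,i=9, bit6=0)
  nb ..#.#: next=#  (t=1,i=9, bit5=1)
  nb ..#..: next=#  (t=0,i=2, bit4=1)
  nb ...##: next=#  (t=3,i=4, bit3=1)
  nb ...#.: next=#  (t=1,i=1, bit2=1)
  nb ....#: next=#  (t=3,i=3, bit1=1)
  nb .....: next=.  (t=3,i=2, bit0=0)
  bits 01010110100000100101110100111110 = 1451384126

1451384126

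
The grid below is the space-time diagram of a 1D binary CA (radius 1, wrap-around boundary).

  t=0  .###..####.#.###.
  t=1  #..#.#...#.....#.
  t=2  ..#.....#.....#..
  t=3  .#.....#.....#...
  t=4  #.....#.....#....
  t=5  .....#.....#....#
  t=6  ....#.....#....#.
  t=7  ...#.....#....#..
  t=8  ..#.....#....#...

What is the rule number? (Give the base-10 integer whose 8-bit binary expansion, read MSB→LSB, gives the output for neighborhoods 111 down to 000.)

  ### -> .   bit 7 = 0  t=0,i=2
  ##. -> #   bit 6 = 1  t=0,i=3
  #.# -> .   bit 5 = 0  t=0,i=10
  #.. -> .   bit 4 = 0  t=0,i=4
  .## -> .   bit 3 = 0  t=0,i=1
  .#. -> .   bit 2 = 0  t=0,i=11
  ..# -> #   bit 1 = 1  t=0,i=0
  ... -> .   bit 0 = 0  t=1,i=7
  bits 01000010 = 66

66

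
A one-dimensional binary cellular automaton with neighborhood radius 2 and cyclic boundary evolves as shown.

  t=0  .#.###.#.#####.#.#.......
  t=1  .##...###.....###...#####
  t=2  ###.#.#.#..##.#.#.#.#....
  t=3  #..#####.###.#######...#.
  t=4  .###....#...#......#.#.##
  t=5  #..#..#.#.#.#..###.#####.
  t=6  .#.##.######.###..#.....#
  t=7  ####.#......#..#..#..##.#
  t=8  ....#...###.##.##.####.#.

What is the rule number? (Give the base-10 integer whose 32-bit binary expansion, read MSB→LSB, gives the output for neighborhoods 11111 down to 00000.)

476716787

  [31] ##### => .  t=0,i=11
  [30] ####. => .  t=0,i=12
  [29] ###.# => .  t=0,i=5
  [28] ###.. => #  t=1,i=8
  [27] ##.## => #  t=1,i=0
  [26] ##.#. => #  t=0,i=6
  [25] ##..# => .  t=6,i=16
  [24] ##... => .  t=1,i=3
  [23] #.### => .  t=0,i=3
  [22] #.##. => #  t=1,i=1
  [21] #.#.# => #  t=0,i=7
  [20] #.#.. => .  t=0,i=17
  [19] #..## => #  t=2,i=10
  [18] #..#. => .  t=5,i=2
  [17] #...# => #  t=1,i=4
  [16] #.... => .  t=0,i=19
  [15] .#### => .  t=0,i=10
  [14] .###. => .  t=0,i=4
  [13] .##.# => .  t=2,i=12
  [12] .##.. => #  t=1,i=2
  [11] .#.## => #  t=0,i=2
  [10] .#.#. => #  t=0,i=16
  [9] .#..# => #  t=2,i=9
  [8] .#... => .  t=0,i=18
  [7] ..### => #  t=1,i=6
  [6] ..##. => #  t=2,i=11
  [5] ..#.# => #  t=0,i=1
  [4] ..#.. => #  t=4,i=8
  [3] ...## => .  t=1,i=5
  [2] ...#. => .  t=0,i=0
  [1] ....# => #  t=0,i=24
  [0] ..... => #  t=0,i=20
  bits 00011100011010100001111011110011 = 476716787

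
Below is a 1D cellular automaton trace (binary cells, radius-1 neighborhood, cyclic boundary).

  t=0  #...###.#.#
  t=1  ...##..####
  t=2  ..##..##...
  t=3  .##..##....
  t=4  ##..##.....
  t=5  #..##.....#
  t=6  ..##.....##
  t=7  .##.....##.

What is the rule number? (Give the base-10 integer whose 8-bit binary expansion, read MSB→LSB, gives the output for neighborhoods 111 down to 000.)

46

  [7] ### => .  t=0,i=5
  [6] ##. => .  t=0,i=0
  [5] #.# => #  t=0,i=7
  [4] #.. => .  t=0,i=1
  [3] .## => #  t=0,i=4
  [2] .#. => #  t=0,i=8
  [1] ..# => #  t=0,i=3
  [0] ... => .  t=0,i=2
  bits 00101110 = 46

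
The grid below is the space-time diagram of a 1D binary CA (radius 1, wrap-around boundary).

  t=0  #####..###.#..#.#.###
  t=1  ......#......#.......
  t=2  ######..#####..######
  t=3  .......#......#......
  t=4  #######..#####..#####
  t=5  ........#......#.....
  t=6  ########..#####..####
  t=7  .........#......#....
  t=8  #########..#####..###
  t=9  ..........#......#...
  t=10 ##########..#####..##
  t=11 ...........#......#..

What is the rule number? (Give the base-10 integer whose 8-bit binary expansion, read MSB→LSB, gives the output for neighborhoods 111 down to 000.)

3

  ### -> .   bit 7 = 0  t=0,i=0
  ##. -> .   bit 6 = 0  t=0,i=4
  #.# -> .   bit 5 = 0  t=0,i=10
  #.. -> .   bit 4 = 0  t=0,i=5
  .## -> .   bit 3 = 0  t=0,i=7
  .#. -> .   bit 2 = 0  t=0,i=11
  ..# -> #   bit 1 = 1  t=0,i=6
  ... -> #   bit 0 = 1  t=1,i=0
  bits 00000011 = 3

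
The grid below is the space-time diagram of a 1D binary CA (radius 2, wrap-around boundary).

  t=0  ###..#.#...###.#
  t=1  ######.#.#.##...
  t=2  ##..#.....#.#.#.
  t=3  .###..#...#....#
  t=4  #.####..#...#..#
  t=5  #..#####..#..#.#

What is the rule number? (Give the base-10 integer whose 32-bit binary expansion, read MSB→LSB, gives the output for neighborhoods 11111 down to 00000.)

  #####|.  b31=0 t=1,i=2
  ####.|#  b30=1 t=0,i=1
  ###.#|.  b29=0 t=0,i=13
  ###..|#  b28=1 t=0,i=2
  ##.##|.  b27=0 t=0,i=14
  ##.#.|.  b26=0 t=1,i=6
  ##..#|#  b25=1 t=0,i=3
  ##...|.  b24=0 t=1,i=13
  #.###|.  b23=0 t=0,i=15
  #.##.|.  b22=0 t=1,i=11
  #.#.#|.  b21=0 t=1,i=7
  #.#..|#  b20=1 t=0,i=7
  #..##|.  b19=0 t=4,i=14
  #..#.|#  b18=1 t=0,i=4
  #...#|#  b17=1 t=0,i=9
  #....|#  b16=1 t=2,i=6
  .####|#  b15=1 t=0,i=0
  .###.|#  b14=1 t=0,i=12
  .##.#|#  b13=1 t=4,i=0
  .##..|#  b12=1 t=1,i=12
  .#.##|#  b11=1 t=1,i=10
  .#.#.|.  b10=0 t=0,i=6
  .#..#|#  b9=1 t=4,i=13
  .#...|.  b8=0 t=0,i=8
  ..###|#  b7=1 t=0,i=11
  ..##.|#  b6=1 t=4,i=15
  ..#.#|#  b5=1 t=0,i=5
  ..#..|.  b4=0 t=2,i=4
  ...##|.  b3=0 t=0,i=10
  ...#.|.  b2=0 t=2,i=9
  ....#|.  b1=0 t=2,i=8
  .....|.  b0=0 t=2,i=7
  bits 01010010000101111111101011100000 = 1377303264

1377303264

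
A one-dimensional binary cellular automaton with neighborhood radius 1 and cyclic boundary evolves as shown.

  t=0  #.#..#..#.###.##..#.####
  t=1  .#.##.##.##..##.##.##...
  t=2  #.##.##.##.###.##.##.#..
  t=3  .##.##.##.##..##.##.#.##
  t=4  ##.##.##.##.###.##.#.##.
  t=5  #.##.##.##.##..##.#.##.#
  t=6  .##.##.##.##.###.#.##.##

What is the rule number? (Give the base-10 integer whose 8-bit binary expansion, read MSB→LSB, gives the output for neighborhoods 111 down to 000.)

58

  [7] ### => .  t=0,i=11
  [6] ##. => .  t=0,i=0
  [5] #.# => #  t=0,i=1
  [4] #.. => #  t=0,i=3
  [3] .## => #  t=0,i=10
  [2] .#. => .  t=0,i=2
  [1] ..# => #  t=0,i=4
  [0] ... => .  t=1,i=22
  bits 00111010 = 58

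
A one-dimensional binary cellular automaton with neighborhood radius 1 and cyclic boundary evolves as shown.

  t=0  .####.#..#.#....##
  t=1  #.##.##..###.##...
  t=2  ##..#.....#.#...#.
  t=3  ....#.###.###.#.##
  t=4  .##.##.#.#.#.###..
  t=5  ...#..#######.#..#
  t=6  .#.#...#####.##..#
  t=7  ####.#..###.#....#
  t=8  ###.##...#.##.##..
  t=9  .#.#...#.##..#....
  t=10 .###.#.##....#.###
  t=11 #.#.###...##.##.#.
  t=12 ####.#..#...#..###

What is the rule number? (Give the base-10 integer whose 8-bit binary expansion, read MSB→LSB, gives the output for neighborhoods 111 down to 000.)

165

  nb ###: next=#  (t=0,i=2, bit7=1)
  nb ##.: next=.  (t=0,i=4, bit6=0)
  nb #.#: next=#  (t=0,i=0, bit5=1)
  nb #..: next=.  (t=0,i=7, bit4=0)
  nb .##: next=.  (t=0,i=1, bit3=0)
  nb .#.: next=#  (t=0,i=6, bit2=1)
  nb ..#: next=.  (t=0,i=8, bit1=0)
  nb ...: next=#  (t=0,i=13, bit0=1)
  bits 10100101 = 165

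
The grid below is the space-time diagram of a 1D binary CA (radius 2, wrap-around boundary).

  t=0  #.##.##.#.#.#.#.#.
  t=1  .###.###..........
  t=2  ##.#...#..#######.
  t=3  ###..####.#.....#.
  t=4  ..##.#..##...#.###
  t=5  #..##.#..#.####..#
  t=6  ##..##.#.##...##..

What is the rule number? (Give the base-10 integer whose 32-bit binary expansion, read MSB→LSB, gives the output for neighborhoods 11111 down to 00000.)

910310077

  #####|.  b31=0 t=2,i=12
  ####.|.  b30=0 t=2,i=15
  ###.#|#  b29=1 t=1,i=3
  ###..|#  b28=1 t=1,i=7
  ##.##|.  b27=0 t=0,i=4
  ##.#.|#  b26=1 t=0,i=7
  ##..#|#  b25=1 t=3,i=3
  ##...|.  b24=0 t=1,i=8
  #.###|.  b23=0 t=1,i=5
  #.##.|#  b22=1 t=0,i=2
  #.#.#|.  b21=0 t=0,i=0
  #.#..|.  b20=0 t=2,i=3
  #..##|.  b19=0 t=2,i=9
  #..#.|.  b18=0 t=5,i=8
  #...#|#  b17=1 t=2,i=5
  #....|.  b16=0 t=1,i=9
  .####|.  b15=0 t=2,i=11
  .###.|.  b14=0 t=1,i=2
  .##.#|#  b13=1 t=0,i=3
  .##..|#  b12=1 t=4,i=9
  .#.##|#  b11=1 t=0,i=1
  .#.#.|.  b10=0 t=0,i=9
  .#..#|#  b9=1 t=2,i=8
  .#...|.  b8=0 t=2,i=4
  ..###|#  b7=1 t=1,i=1
  ..##.|.  b6=0 t=4,i=2
  ..#.#|#  b5=1 t=3,i=16
  ..#..|#  b4=1 t=2,i=7
  ...##|#  b3=1 t=1,i=0
  ...#.|#  b2=1 t=2,i=6
  ....#|.  b1=0 t=1,i=17
  .....|#  b0=1 t=1,i=10
  bits 00110110010000100011101010111101 = 910310077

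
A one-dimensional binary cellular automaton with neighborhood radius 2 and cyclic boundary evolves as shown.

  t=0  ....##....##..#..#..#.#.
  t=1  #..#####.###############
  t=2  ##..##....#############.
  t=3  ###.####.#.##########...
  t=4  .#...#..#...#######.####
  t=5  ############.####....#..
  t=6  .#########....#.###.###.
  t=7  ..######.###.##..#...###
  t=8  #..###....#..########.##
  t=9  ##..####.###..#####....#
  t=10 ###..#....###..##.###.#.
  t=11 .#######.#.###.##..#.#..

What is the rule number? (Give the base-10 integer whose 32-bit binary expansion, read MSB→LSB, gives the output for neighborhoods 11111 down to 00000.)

  nb #####: next=#  (t=1,i=5, bit31=1)
  nb ####.: next=.  (t=1,i=6, bit30=0)
  nb ###.#: next=.  (t=1,i=7, bit29=0)
  nb ###..: next=#  (t=1,i=0, bit28=1)
  nb ##.##: next=.  (t=1,i=8, bit27=0)
  nb ##.#.: next=#  (t=3,i=8, bit26=1)
  nb ##..#: next=#  (t=0,i=12, bit25=1)
  nb ##...: next=#  (t=0,i=6, bit24=1)
  nb #.###: next=.  (t=1,i=9, bit23=0)
  nb #.##.: next=#  (t=2,i=0, bit22=1)
  nb #.#.#: next=.  (t=3,i=9, bit21=0)
  nb #.#..: next=#  (t=0,i=22, bit20=1)
  nb #..##: next=.  (t=1,i=2, bit19=0)
  nb #..#.: next=#  (t=0,i=13, bit18=1)
  nb #...#: next=#  (t=3,i=22, bit17=1)
  nb #....: next=#  (t=0,i=0, bit16=1)
  nb .####: next=#  (t=1,i=4, bit15=1)
  nb .###.: next=#  (t=3,i=1, bit14=1)
  nb .##.#: next=#  (t=10,i=16, bit13=1)
  nb .##..: next=#  (t=0,i=5, bit12=1)
  nb .#.##: next=.  (t=3,i=10, bit11=0)
  nb .#.#.: next=#  (t=0,i=21, bit10=1)
  nb .#..#: next=#  (t=0,i=15, bit9=1)
  nb .#...: next=#  (t=0,i=23, bit8=1)
  nb ..###: next=.  (t=1,i=3, bit7=0)
  nb ..##.: next=#  (t=0,i=4, bit6=1)
  nb ..#.#: next=#  (t=0,i=20, bit5=1)
  nb ..#..: next=#  (t=0,i=14, bit4=1)
  nb ...##: next=#  (t=0,i=3, bit3=1)
  nb ...#.: next=#  (t=4,i=4, bit2=1)
  nb ....#: next=.  (t=0,i=2, bit1=0)
  nb .....: next=.  (t=0,i=1, bit0=0)
  bits 10010111010101111111011101111100 = 2539124604

2539124604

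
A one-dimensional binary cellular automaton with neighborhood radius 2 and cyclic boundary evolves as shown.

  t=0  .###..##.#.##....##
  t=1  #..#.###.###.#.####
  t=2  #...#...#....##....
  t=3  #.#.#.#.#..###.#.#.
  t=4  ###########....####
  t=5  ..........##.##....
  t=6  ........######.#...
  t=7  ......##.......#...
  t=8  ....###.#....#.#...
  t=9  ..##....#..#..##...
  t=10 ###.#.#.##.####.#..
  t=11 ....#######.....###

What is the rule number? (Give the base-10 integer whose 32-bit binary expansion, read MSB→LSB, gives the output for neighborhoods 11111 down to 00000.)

  [31] ##### => .  t=1,i=17
  [30] ####. => .  t=1,i=18
  [29] ###.# => .  t=1,i=7
  [28] ###.. => #  t=0,i=3
  [27] ##.## => #  t=0,i=0
  [26] ##.#. => .  t=0,i=8
  [25] ##..# => .  t=0,i=4
  [24] ##... => #  t=0,i=13
  [23] #.### => .  t=0,i=1
  [22] #.##. => #  t=0,i=11
  [21] #.#.# => #  t=0,i=9
  [20] #.#.. => #  t=3,i=8
  [19] #..## => #  t=0,i=5
  [18] #..#. => .  t=1,i=2
  [17] #...# => #  t=2,i=2
  [16] #.... => .  t=0,i=14
  [15] .#### => .  t=1,i=16
  [14] .###. => .  t=0,i=2
  [13] .##.# => #  t=0,i=7
  [12] .##.. => .  t=0,i=12
  [11] .#.## => #  t=0,i=10
  [10] .#.#. => #  t=3,i=1
  [9] .#..# => #  t=3,i=9
  [8] .#... => .  t=2,i=1
  [7] ..### => .  t=3,i=11
  [6] ..##. => #  t=0,i=6
  [5] ..#.# => .  t=1,i=3
  [4] ..#.. => #  t=2,i=0
  [3] ...## => #  t=0,i=16
  [2] ...#. => .  t=2,i=3
  [1] ....# => #  t=0,i=15
  [0] ..... => .  t=5,i=0
  bits 00011001011110100010111001011010 = 427437658

427437658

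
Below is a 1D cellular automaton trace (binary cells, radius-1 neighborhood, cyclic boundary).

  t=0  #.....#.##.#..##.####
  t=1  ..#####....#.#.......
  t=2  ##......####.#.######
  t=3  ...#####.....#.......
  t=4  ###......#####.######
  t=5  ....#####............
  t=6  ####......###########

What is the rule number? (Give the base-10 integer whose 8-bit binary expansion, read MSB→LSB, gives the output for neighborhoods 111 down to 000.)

7

  [7] ### => .  t=0,i=18
  [6] ##. => .  t=0,i=0
  [5] #.# => .  t=0,i=7
  [4] #.. => .  t=0,i=1
  [3] .## => .  t=0,i=8
  [2] .#. => #  t=0,i=6
  [1] ..# => #  t=0,i=5
  [0] ... => #  t=0,i=2
  bits 00000111 = 7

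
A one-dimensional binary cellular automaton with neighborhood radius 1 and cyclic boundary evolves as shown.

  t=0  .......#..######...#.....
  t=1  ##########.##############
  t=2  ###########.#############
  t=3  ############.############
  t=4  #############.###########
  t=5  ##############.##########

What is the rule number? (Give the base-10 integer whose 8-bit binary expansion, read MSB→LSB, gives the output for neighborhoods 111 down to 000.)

  ###|#  b7=1 t=0,i=11
  ##.|#  b6=1 t=0,i=15
  #.#|#  b5=1 t=1,i=10
  #..|#  b4=1 t=0,i=8
  .##|.  b3=0 t=0,i=10
  .#.|#  b2=1 t=0,i=7
  ..#|#  b1=1 t=0,i=6
  ...|#  b0=1 t=0,i=0
  bits 11110111 = 247

247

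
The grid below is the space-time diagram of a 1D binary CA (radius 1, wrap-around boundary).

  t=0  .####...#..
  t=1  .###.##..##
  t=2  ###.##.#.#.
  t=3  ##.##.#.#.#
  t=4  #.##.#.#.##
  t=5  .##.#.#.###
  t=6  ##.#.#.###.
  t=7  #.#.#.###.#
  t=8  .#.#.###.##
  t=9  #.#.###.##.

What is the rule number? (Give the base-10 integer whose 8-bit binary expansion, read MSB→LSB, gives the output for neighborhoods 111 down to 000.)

  ###|#  b7=1 t=0,i=2
  ##.|.  b6=0 t=0,i=4
  #.#|#  b5=1 t=1,i=0
  #..|#  b4=1 t=0,i=5
  .##|#  b3=1 t=0,i=1
  .#.|.  b2=0 t=0,i=8
  ..#|.  b1=0 t=0,i=0
  ...|#  b0=1 t=0,i=6
  bits 10111001 = 185

185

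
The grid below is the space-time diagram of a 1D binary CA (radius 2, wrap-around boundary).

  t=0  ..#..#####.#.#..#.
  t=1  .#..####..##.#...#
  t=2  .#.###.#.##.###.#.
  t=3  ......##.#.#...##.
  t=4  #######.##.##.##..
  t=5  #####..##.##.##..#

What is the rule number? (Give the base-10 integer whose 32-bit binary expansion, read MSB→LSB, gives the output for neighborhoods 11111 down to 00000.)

2625208783

  ##### -> #   bit 31 = 1  t=0,i=7
  ####. -> .   bit 30 = 0  t=0,i=8
  ###.# -> .   bit 29 = 0  t=0,i=9
  ###.. -> #   bit 28 = 1  t=1,i=7
  ##.## -> #   bit 27 = 1  t=2,i=11
  ##.#. -> #   bit 26 = 1  t=0,i=10
  ##..# -> .   bit 25 = 0  t=1,i=8
  ##... -> .   bit 24 = 0  t=3,i=17
  #.### -> .   bit 23 = 0  t=2,i=3
  #.##. -> #   bit 22 = 1  t=2,i=9
  #.#.# -> #   bit 21 = 1  t=0,i=11
  #.#.. -> #   bit 20 = 1  t=0,i=13
  #..## -> #   bit 19 = 1  t=0,i=4
  #..#. -> .   bit 18 = 0  t=0,i=15
  #...# -> .   bit 17 = 0  t=0,i=0
  #.... -> #   bit 16 = 1  t=3,i=0
  .#### -> #   bit 15 = 1  t=0,i=6
  .###. -> .   bit 14 = 0  t=2,i=4
  .##.# -> .   bit 13 = 0  t=1,i=11
  .##.. -> .   bit 12 = 0  t=3,i=16
  .#.## -> .   bit 11 = 0  t=2,i=2
  .#.#. -> .   bit 10 = 0  t=0,i=12
  .#..# -> .   bit 9 = 0  t=0,i=3
  .#... -> #   bit 8 = 1  t=0,i=17
  ..### -> #   bit 7 = 1  t=0,i=5
  ..##. -> #   bit 6 = 1  t=1,i=10
  ..#.# -> .   bit 5 = 0  t=1,i=17
  ..#.. -> .   bit 4 = 0  t=0,i=2
  ...## -> #   bit 3 = 1  t=3,i=5
  ...#. -> #   bit 2 = 1  t=0,i=1
  ....# -> #   bit 1 = 1  t=3,i=4
  ..... -> #   bit 0 = 1  t=3,i=1
  bits 10011100011110011000000111001111 = 2625208783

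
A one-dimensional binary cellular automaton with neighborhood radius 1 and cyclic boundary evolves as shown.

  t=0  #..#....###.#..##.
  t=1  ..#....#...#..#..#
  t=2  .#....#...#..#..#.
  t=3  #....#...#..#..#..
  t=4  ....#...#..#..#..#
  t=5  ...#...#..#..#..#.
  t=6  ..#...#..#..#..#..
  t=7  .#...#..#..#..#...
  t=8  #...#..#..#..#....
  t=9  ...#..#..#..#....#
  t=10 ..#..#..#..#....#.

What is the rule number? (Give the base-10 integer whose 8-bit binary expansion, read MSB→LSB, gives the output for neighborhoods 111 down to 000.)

34

  [7] ### => .  t=0,i=9
  [6] ##. => .  t=0,i=10
  [5] #.# => #  t=0,i=11
  [4] #.. => .  t=0,i=1
  [3] .## => .  t=0,i=8
  [2] .#. => .  t=0,i=0
  [1] ..# => #  t=0,i=2
  [0] ... => .  t=0,i=5
  bits 00100010 = 34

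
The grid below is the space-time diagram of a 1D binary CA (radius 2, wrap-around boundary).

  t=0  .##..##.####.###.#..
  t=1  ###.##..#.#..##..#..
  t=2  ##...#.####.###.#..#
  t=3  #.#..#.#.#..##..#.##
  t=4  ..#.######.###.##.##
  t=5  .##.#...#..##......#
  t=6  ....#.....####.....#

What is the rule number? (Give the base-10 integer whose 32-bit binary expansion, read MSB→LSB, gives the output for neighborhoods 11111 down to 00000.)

1102861544

  [31] ##### => .  t=4,i=6
  [30] ####. => #  t=0,i=10
  [29] ###.# => .  t=0,i=11
  [28] ###.. => .  t=2,i=1
  [27] ##.## => .  t=0,i=7
  [26] ##.#. => .  t=0,i=16
  [25] ##..# => .  t=0,i=3
  [24] ##... => #  t=2,i=2
  [23] #.### => #  t=0,i=8
  [22] #.##. => .  t=1,i=4
  [21] #.#.# => #  t=3,i=7
  [20] #.#.. => #  t=0,i=17
  [19] #..## => #  t=0,i=4
  [18] #..#. => #  t=1,i=7
  [17] #...# => .  t=0,i=19
  [16] #.... => .  t=5,i=14
  [15] .#### => .  t=0,i=9
  [14] .###. => #  t=0,i=14
  [13] .##.# => .  t=0,i=6
  [12] .##.. => #  t=0,i=2
  [11] .#.## => .  t=2,i=6
  [10] .#.#. => #  t=1,i=9
  [9] .#..# => .  t=1,i=11
  [8] .#... => .  t=0,i=18
  [7] ..### => #  t=1,i=0
  [6] ..##. => #  t=0,i=1
  [5] ..#.# => #  t=1,i=8
  [4] ..#.. => .  t=1,i=17
  [3] ...## => #  t=0,i=0
  [2] ...#. => .  t=2,i=4
  [1] ....# => .  t=5,i=17
  [0] ..... => .  t=5,i=15
  bits 01000001101111000101010011101000 = 1102861544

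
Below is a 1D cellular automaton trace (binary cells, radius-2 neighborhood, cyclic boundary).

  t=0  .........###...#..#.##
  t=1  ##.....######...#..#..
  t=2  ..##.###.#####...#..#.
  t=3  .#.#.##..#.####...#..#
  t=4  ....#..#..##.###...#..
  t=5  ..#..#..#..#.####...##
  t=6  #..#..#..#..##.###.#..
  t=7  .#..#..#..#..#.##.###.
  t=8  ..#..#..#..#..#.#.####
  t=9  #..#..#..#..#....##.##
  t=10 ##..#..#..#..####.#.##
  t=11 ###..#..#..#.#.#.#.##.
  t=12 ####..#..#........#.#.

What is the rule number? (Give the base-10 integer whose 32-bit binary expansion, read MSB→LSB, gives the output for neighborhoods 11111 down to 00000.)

  #####|#  b31=1 t=1,i=9
  ####.|#  b30=1 t=1,i=11
  ###.#|.  b29=0 t=2,i=7
  ###..|#  b28=1 t=0,i=11
  ##.##|.  b27=0 t=2,i=4
  ##.#.|#  b26=1 t=6,i=18
  ##..#|#  b25=1 t=3,i=7
  ##...|#  b24=1 t=0,i=0
  #.###|#  b23=1 t=2,i=5
  #.##.|.  b22=0 t=0,i=20
  #.#.#|.  b21=0 t=3,i=1
  #.#..|#  b20=1 t=6,i=19
  #..##|.  b19=0 t=1,i=21
  #..#.|.  b18=0 t=0,i=17
  #...#|.  b17=0 t=0,i=13
  #....|#  b16=1 t=0,i=1
  .####|.  b15=0 t=1,i=8
  .###.|#  b14=1 t=0,i=10
  .##.#|#  b13=1 t=2,i=3
  .##..|.  b12=0 t=0,i=21
  .#.##|#  b11=1 t=0,i=19
  .#.#.|.  b10=0 t=3,i=0
  .#..#|#  b9=1 t=0,i=16
  .#...|#  b8=1 t=2,i=21
  ..###|#  b7=1 t=0,i=9
  ..##.|.  b6=0 t=1,i=0
  ..#.#|.  b5=0 t=0,i=18
  ..#..|.  b4=0 t=0,i=15
  ...##|#  b3=1 t=0,i=8
  ...#.|.  b2=0 t=0,i=14
  ....#|#  b1=1 t=0,i=7
  .....|.  b0=0 t=0,i=2
  bits 11010111100100010110101110001010 = 3616631690

3616631690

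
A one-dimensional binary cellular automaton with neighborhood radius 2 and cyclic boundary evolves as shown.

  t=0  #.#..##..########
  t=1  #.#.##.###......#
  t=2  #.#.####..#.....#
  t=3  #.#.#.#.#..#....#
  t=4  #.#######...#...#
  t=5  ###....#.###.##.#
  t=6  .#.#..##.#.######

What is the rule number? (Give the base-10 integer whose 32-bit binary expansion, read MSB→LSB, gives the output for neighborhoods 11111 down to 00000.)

1811555812

  [31] ##### => .  t=0,i=11
  [30] ####. => #  t=0,i=16
  [29] ###.# => #  t=0,i=0
  [28] ###.. => .  t=1,i=9
  [27] ##.## => #  t=1,i=6
  [26] ##.#. => .  t=0,i=1
  [25] ##..# => #  t=0,i=7
  [24] ##... => #  t=1,i=10
  [23] #.### => #  t=1,i=7
  [22] #.##. => #  t=1,i=4
  [21] #.#.# => #  t=1,i=2
  [20] #.#.. => #  t=0,i=2
  [19] #..## => #  t=0,i=4
  [18] #..#. => .  t=2,i=9
  [17] #...# => #  t=4,i=10
  [16] #.... => .  t=1,i=11
  [15] .#### => .  t=0,i=10
  [14] .###. => .  t=1,i=8
  [13] .##.# => #  t=1,i=0
  [12] .##.. => .  t=0,i=6
  [11] .#.## => .  t=1,i=3
  [10] .#.#. => #  t=3,i=3
  [9] .#..# => .  t=0,i=3
  [8] .#... => #  t=2,i=11
  [7] ..### => #  t=0,i=9
  [6] ..##. => #  t=0,i=5
  [5] ..#.# => #  t=5,i=7
  [4] ..#.. => .  t=2,i=10
  [3] ...## => .  t=1,i=15
  [2] ...#. => #  t=4,i=11
  [1] ....# => .  t=1,i=14
  [0] ..... => .  t=1,i=12
  bits 01101011111110100010010111100100 = 1811555812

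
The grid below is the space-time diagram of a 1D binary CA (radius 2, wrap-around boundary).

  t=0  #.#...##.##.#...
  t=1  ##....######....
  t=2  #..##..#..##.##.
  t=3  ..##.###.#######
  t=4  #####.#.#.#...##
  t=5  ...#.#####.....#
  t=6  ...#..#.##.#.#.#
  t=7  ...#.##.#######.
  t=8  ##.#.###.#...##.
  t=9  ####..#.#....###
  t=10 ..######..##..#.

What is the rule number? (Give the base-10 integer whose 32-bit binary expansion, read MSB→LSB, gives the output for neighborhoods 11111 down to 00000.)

1584260210

  #####|.  b31=0 t=1,i=8
  ####.|#  b30=1 t=1,i=10
  ###.#|.  b29=0 t=3,i=7
  ###..|#  b28=1 t=1,i=11
  ##.##|#  b27=1 t=0,i=8
  ##.#.|#  b26=1 t=0,i=11
  ##..#|#  b25=1 t=2,i=5
  ##...|.  b24=0 t=1,i=2
  #.###|.  b23=0 t=3,i=5
  #.##.|#  b22=1 t=0,i=9
  #.#.#|#  b21=1 t=4,i=6
  #.#..|.  b20=0 t=0,i=2
  #..##|#  b19=1 t=2,i=2
  #..#.|#  b18=1 t=2,i=6
  #...#|.  b17=0 t=0,i=4
  #....|#  b16=1 t=1,i=3
  .####|#  b15=1 t=1,i=7
  .###.|#  b14=1 t=3,i=6
  .##.#|#  b13=1 t=0,i=7
  .##..|.  b12=0 t=1,i=1
  .#.##|.  b11=0 t=5,i=4
  .#.#.|#  b10=1 t=0,i=1
  .#..#|.  b9=0 t=2,i=1
  .#...|.  b8=0 t=0,i=3
  ..###|.  b7=0 t=1,i=6
  ..##.|#  b6=1 t=0,i=6
  ..#.#|#  b5=1 t=0,i=0
  ..#..|#  b4=1 t=2,i=7
  ...##|.  b3=0 t=0,i=5
  ...#.|.  b2=0 t=0,i=15
  ....#|#  b1=1 t=1,i=4
  .....|.  b0=0 t=5,i=12
  bits 01011110011011011110010001110010 = 1584260210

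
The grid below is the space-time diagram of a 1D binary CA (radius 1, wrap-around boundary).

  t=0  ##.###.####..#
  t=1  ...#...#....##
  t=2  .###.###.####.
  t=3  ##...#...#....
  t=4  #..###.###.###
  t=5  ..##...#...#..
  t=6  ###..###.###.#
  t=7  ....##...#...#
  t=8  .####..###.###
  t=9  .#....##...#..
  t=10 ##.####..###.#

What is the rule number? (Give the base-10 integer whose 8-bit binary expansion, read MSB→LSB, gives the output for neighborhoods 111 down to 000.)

15

  nb ###: next=.  (t=0,i=0, bit7=0)
  nb ##.: next=.  (t=0,i=1, bit6=0)
  nb #.#: next=.  (t=0,i=2, bit5=0)
  nb #..: next=.  (t=0,i=11, bit4=0)
  nb .##: next=#  (t=0,i=3, bit3=1)
  nb .#.: next=#  (t=1,i=3, bit2=1)
  nb ..#: next=#  (t=0,i=12, bit1=1)
  nb ...: next=#  (t=1,i=1, bit0=1)
  bits 00001111 = 15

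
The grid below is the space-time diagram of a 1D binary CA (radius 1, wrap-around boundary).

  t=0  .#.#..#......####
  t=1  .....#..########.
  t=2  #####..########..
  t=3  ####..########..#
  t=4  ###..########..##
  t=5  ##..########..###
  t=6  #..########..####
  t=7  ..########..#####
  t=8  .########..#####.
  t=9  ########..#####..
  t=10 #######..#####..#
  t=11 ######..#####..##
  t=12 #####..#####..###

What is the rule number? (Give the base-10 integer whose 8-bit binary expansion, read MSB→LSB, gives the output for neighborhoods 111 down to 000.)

  [7] ### => #  t=0,i=14
  [6] ##. => .  t=0,i=16
  [5] #.# => .  t=0,i=0
  [4] #.. => .  t=0,i=4
  [3] .## => #  t=0,i=13
  [2] .#. => .  t=0,i=1
  [1] ..# => #  t=0,i=5
  [0] ... => #  t=0,i=8
  bits 10001011 = 139

139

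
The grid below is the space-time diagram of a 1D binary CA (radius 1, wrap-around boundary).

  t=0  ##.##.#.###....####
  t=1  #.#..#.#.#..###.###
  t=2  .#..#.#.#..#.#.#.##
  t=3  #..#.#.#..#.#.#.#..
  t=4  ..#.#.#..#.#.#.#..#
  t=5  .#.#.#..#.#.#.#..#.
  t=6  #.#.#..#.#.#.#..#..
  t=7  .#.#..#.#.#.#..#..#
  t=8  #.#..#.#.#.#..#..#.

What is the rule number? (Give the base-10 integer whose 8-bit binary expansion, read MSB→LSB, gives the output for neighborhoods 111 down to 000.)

163

  [7] ### => #  t=0,i=0
  [6] ##. => .  t=0,i=1
  [5] #.# => #  t=0,i=2
  [4] #.. => .  t=0,i=11
  [3] .## => .  t=0,i=3
  [2] .#. => .  t=0,i=6
  [1] ..# => #  t=0,i=14
  [0] ... => #  t=0,i=12
  bits 10100011 = 163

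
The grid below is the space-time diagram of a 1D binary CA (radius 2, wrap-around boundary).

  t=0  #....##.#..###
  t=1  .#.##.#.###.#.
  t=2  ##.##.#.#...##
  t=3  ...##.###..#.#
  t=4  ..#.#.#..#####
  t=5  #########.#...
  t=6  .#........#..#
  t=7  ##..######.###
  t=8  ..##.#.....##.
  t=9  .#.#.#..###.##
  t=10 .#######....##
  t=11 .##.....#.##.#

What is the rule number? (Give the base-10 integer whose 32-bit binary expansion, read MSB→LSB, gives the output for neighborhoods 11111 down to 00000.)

66893359

  #####|.  b31=0 t=4,i=11
  ####.|.  b30=0 t=0,i=13
  ###.#|.  b29=0 t=1,i=10
  ###..|.  b28=0 t=0,i=0
  ##.##|.  b27=0 t=2,i=2
  ##.#.|.  b26=0 t=0,i=7
  ##..#|#  b25=1 t=3,i=9
  ##...|#  b24=1 t=0,i=1
  #.###|#  b23=1 t=1,i=8
  #.##.|#  b22=1 t=1,i=3
  #.#.#|#  b21=1 t=1,i=6
  #.#..|#  b20=1 t=0,i=8
  #..##|#  b19=1 t=0,i=10
  #..#.|#  b18=1 t=1,i=0
  #...#|.  b17=0 t=2,i=10
  #....|.  b16=0 t=0,i=2
  .####|#  b15=1 t=0,i=12
  .###.|.  b14=0 t=1,i=9
  .##.#|#  b13=1 t=0,i=6
  .##..|#  b12=1 t=8,i=12
  .#.##|.  b11=0 t=1,i=2
  .#.#.|#  b10=1 t=2,i=7
  .#..#|#  b9=1 t=0,i=9
  .#...|.  b8=0 t=2,i=9
  ..###|.  b7=0 t=0,i=11
  ..##.|.  b6=0 t=0,i=5
  ..#.#|#  b5=1 t=1,i=1
  ..#..|.  b4=0 t=6,i=10
  ...##|#  b3=1 t=0,i=4
  ...#.|#  b2=1 t=6,i=9
  ....#|#  b1=1 t=0,i=3
  .....|#  b0=1 t=6,i=4
  bits 00000011111111001011011000101111 = 66893359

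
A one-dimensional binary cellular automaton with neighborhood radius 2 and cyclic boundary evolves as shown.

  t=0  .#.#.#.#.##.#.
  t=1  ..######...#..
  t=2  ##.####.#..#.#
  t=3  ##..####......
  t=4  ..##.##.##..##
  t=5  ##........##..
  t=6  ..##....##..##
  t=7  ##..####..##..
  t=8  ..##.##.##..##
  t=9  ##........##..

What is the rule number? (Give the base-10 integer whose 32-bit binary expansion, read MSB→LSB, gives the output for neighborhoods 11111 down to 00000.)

  [31] ##### => #  t=1,i=4
  [30] ####. => #  t=1,i=6
  [29] ###.# => #  t=2,i=1
  [28] ###.. => .  t=1,i=7
  [27] ##.## => .  t=2,i=2
  [26] ##.#. => #  t=0,i=11
  [25] ##..# => #  t=3,i=2
  [24] ##... => #  t=1,i=8
  [23] #.### => .  t=2,i=3
  [22] #.##. => .  t=0,i=9
  [21] #.#.# => #  t=0,i=3
  [20] #.#.. => .  t=0,i=12
  [19] #..## => #  t=3,i=3
  [18] #..#. => .  t=0,i=0
  [17] #...# => .  t=1,i=9
  [16] #.... => #  t=1,i=13
  [15] .#### => #  t=1,i=3
  [14] .###. => #  t=2,i=0
  [13] .##.# => .  t=0,i=10
  [12] .##.. => .  t=3,i=1
  [11] .#.## => .  t=0,i=8
  [10] .#.#. => #  t=0,i=2
  [9] .#..# => .  t=0,i=13
  [8] .#... => .  t=1,i=12
  [7] ..### => .  t=1,i=2
  [6] ..##. => .  t=3,i=0
  [5] ..#.# => .  t=0,i=1
  [4] ..#.. => #  t=1,i=11
  [3] ...## => #  t=1,i=1
  [2] ...#. => .  t=1,i=10
  [1] ....# => #  t=1,i=0
  [0] ..... => .  t=3,i=10
  bits 11100111001010011100010000011010 = 3878274074

3878274074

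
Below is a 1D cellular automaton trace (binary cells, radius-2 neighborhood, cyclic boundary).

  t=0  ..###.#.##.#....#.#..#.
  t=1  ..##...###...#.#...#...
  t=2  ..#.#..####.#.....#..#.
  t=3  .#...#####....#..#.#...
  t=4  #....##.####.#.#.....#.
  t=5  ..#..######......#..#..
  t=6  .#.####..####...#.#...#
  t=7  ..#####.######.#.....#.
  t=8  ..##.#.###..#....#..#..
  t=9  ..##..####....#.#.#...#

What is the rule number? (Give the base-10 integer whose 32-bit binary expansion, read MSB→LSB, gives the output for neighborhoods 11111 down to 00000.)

1506405060

  ##### -> .   bit 31 = 0  t=3,i=7
  ####. -> #   bit 30 = 1  t=2,i=9
  ###.# -> .   bit 29 = 0  t=0,i=4
  ###.. -> #   bit 28 = 1  t=1,i=9
  ##.## -> #   bit 27 = 1  t=4,i=7
  ##.#. -> .   bit 26 = 0  t=0,i=5
  ##..# -> .   bit 25 = 0  t=6,i=7
  ##... -> #   bit 24 = 1  t=1,i=4
  #.### -> #   bit 23 = 1  t=4,i=8
  #.##. -> #   bit 22 = 1  t=0,i=8
  #.#.# -> .   bit 21 = 0  t=0,i=6
  #.#.. -> .   bit 20 = 0  t=0,i=11
  #..## -> #   bit 19 = 1  t=2,i=6
  #..#. -> .   bit 18 = 0  t=0,i=20
  #...# -> .   bit 17 = 0  t=0,i=0
  #.... -> #   bit 16 = 1  t=0,i=13
  .#### -> #   bit 15 = 1  t=2,i=8
  .###. -> #   bit 14 = 1  t=0,i=3
  .##.# -> #   bit 13 = 1  t=0,i=9
  .##.. -> .   bit 12 = 0  t=1,i=3
  .#.## -> #   bit 11 = 1  t=0,i=7
  .#.#. -> .   bit 10 = 0  t=0,i=17
  .#..# -> #   bit 9 = 1  t=0,i=19
  .#... -> .   bit 8 = 0  t=0,i=12
  ..### -> #   bit 7 = 1  t=0,i=2
  ..##. -> #   bit 6 = 1  t=1,i=2
  ..#.# -> .   bit 5 = 0  t=0,i=16
  ..#.. -> .   bit 4 = 0  t=0,i=21
  ...## -> .   bit 3 = 0  t=0,i=1
  ...#. -> #   bit 2 = 1  t=0,i=15
  ....# -> .   bit 1 = 0  t=0,i=14
  ..... -> .   bit 0 = 0  t=1,i=22
  bits 01011001110010011110101011000100 = 1506405060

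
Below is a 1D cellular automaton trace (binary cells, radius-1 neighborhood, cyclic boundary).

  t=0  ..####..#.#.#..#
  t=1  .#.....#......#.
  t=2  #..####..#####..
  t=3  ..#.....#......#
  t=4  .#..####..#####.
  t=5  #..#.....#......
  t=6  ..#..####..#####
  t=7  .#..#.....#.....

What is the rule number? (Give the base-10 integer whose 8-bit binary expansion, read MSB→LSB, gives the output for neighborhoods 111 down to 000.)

3

  ### -> .   bit 7 = 0  t=0,i=3
  ##. -> .   bit 6 = 0  t=0,i=5
  #.# -> .   bit 5 = 0  t=0,i=9
  #.. -> .   bit 4 = 0  t=0,i=0
  .## -> .   bit 3 = 0  t=0,i=2
  .#. -> .   bit 2 = 0  t=0,i=8
  ..# -> #   bit 1 = 1  t=0,i=1
  ... -> #   bit 0 = 1  t=1,i=3
  bits 00000011 = 3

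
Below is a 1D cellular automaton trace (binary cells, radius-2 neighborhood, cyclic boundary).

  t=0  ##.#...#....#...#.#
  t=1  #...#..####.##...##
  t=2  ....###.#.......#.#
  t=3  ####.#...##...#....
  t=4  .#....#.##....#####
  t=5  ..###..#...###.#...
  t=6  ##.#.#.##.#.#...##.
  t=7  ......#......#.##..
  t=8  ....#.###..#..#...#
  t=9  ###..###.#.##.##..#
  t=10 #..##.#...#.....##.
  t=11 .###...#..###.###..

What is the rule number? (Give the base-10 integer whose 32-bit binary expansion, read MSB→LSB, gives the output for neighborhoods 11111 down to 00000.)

42584922

  nb #####: next=.  (t=4,i=16, bit31=0)
  nb ####.: next=.  (t=1,i=9, bit30=0)
  nb ###.#: next=.  (t=0,i=1, bit29=0)
  nb ###..: next=.  (t=1,i=0, bit28=0)
  nb ##.##: next=.  (t=1,i=11, bit27=0)
  nb ##.#.: next=.  (t=0,i=2, bit26=0)
  nb ##..#: next=#  (t=5,i=5, bit25=1)
  nb ##...: next=.  (t=1,i=1, bit24=0)
  nb #.###: next=#  (t=0,i=18, bit23=1)
  nb #.##.: next=.  (t=1,i=12, bit22=0)
  nb #.#.#: next=.  (t=6,i=3, bit21=0)
  nb #.#..: next=.  (t=0,i=3, bit20=0)
  nb #..##: next=#  (t=1,i=6, bit19=1)
  nb #..#.: next=.  (t=5,i=6, bit18=0)
  nb #...#: next=.  (t=0,i=5, bit17=0)
  nb #....: next=#  (t=0,i=9, bit16=1)
  nb .####: next=#  (t=1,i=8, bit15=1)
  nb .###.: next=#  (t=0,i=0, bit14=1)
  nb .##.#: next=.  (t=6,i=1, bit13=0)
  nb .##..: next=.  (t=1,i=13, bit12=0)
  nb .#.##: next=#  (t=0,i=17, bit11=1)
  nb .#.#.: next=.  (t=2,i=17, bit10=0)
  nb .#..#: next=#  (t=1,i=5, bit9=1)
  nb .#...: next=#  (t=0,i=4, bit8=1)
  nb ..###: next=.  (t=1,i=7, bit7=0)
  nb ..##.: next=#  (t=3,i=9, bit6=1)
  nb ..#.#: next=.  (t=0,i=16, bit5=0)
  nb ..#..: next=#  (t=0,i=7, bit4=1)
  nb ...##: next=#  (t=1,i=16, bit3=1)
  nb ...#.: next=.  (t=0,i=6, bit2=0)
  nb ....#: next=#  (t=0,i=10, bit1=1)
  nb .....: next=.  (t=2,i=11, bit0=0)
  bits 00000010100010011100101101011010 = 42584922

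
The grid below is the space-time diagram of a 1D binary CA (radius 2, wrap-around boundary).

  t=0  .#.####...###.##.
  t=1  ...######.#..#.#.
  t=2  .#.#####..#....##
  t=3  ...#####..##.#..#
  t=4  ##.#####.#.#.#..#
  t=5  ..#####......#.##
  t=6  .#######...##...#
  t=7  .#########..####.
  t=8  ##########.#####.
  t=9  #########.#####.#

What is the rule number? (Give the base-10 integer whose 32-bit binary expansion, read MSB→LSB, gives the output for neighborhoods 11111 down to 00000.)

3650793878

  #####|#  b31=1 t=1,i=5
  ####.|#  b30=1 t=0,i=5
  ###.#|.  b29=0 t=0,i=12
  ###..|#  b28=1 t=0,i=6
  ##.##|#  b27=1 t=0,i=13
  ##.#.|.  b26=0 t=1,i=9
  ##..#|.  b25=0 t=0,i=16
  ##...|#  b24=1 t=0,i=7
  #.###|#  b23=1 t=0,i=3
  #.##.|.  b22=0 t=0,i=14
  #.#.#|.  b21=0 t=2,i=1
  #.#..|#  b20=1 t=1,i=10
  #..##|#  b19=1 t=3,i=9
  #..#.|.  b18=0 t=0,i=0
  #...#|#  b17=1 t=0,i=8
  #....|.  b16=0 t=1,i=0
  .####|#  b15=1 t=0,i=4
  .###.|.  b14=0 t=0,i=11
  .##.#|#  b13=1 t=2,i=16
  .##..|#  b12=1 t=0,i=15
  .#.##|.  b11=0 t=0,i=2
  .#.#.|.  b10=0 t=1,i=14
  .#..#|.  b9=0 t=1,i=11
  .#...|#  b8=1 t=1,i=16
  ..###|#  b7=1 t=0,i=10
  ..##.|.  b6=0 t=2,i=15
  ..#.#|.  b5=0 t=0,i=1
  ..#..|#  b4=1 t=2,i=10
  ...##|.  b3=0 t=0,i=9
  ...#.|#  b2=1 t=5,i=12
  ....#|#  b1=1 t=1,i=1
  .....|.  b0=0 t=5,i=9
  bits 11011001100110101011000110010110 = 3650793878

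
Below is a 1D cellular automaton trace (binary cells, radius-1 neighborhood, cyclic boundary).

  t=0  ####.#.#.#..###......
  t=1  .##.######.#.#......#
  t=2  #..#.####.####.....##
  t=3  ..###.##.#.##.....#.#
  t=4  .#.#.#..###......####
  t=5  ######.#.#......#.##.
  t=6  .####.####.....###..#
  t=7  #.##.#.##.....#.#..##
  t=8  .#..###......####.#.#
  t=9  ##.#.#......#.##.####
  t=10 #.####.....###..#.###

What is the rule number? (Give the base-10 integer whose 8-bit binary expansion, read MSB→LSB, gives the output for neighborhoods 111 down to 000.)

166

  ### -> #   bit 7 = 1  t=0,i=1
  ##. -> .   bit 6 = 0  t=0,i=3
  #.# -> #   bit 5 = 1  t=0,i=4
  #.. -> .   bit 4 = 0  t=0,i=10
  .## -> .   bit 3 = 0  t=0,i=0
  .#. -> #   bit 2 = 1  t=0,i=5
  ..# -> #   bit 1 = 1  t=0,i=11
  ... -> .   bit 0 = 0  t=0,i=16
  bits 10100110 = 166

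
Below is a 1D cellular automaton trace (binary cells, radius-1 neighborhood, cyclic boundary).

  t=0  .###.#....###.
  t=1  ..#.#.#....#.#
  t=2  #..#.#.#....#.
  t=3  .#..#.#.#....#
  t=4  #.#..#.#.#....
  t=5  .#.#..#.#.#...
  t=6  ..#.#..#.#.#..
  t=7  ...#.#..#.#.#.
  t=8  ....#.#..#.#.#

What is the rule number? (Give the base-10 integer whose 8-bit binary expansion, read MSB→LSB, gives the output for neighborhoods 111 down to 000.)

176

  [7] ### => #  t=0,i=2
  [6] ##. => .  t=0,i=3
  [5] #.# => #  t=0,i=4
  [4] #.. => #  t=0,i=6
  [3] .## => .  t=0,i=1
  [2] .#. => .  t=0,i=5
  [1] ..# => .  t=0,i=0
  [0] ... => .  t=0,i=7
  bits 10110000 = 176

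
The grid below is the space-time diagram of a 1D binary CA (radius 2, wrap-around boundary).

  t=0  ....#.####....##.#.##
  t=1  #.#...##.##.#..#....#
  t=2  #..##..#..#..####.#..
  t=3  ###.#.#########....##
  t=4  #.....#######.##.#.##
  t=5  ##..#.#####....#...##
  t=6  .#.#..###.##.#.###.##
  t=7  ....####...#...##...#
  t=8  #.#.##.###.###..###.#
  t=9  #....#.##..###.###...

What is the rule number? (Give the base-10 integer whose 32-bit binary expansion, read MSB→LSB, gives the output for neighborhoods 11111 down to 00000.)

2442064786

  [31] ##### => #  t=3,i=0
  [30] ####. => .  t=0,i=8
  [29] ###.# => .  t=2,i=16
  [28] ###.. => #  t=0,i=9
  [27] ##.## => .  t=1,i=8
  [26] ##.#. => .  t=0,i=16
  [25] ##..# => .  t=2,i=5
  [24] ##... => #  t=0,i=0
  [23] #.### => #  t=0,i=6
  [22] #.##. => .  t=0,i=19
  [21] #.#.# => .  t=0,i=17
  [20] #.#.. => .  t=1,i=2
  [19] #..## => #  t=2,i=2
  [18] #..#. => #  t=1,i=14
  [17] #...# => #  t=1,i=4
  [16] #.... => .  t=0,i=1
  [15] .#### => #  t=0,i=7
  [14] .###. => #  t=4,i=20
  [13] .##.# => #  t=0,i=15
  [12] .##.. => #  t=0,i=20
  [11] .#.## => .  t=0,i=5
  [10] .#.#. => .  t=6,i=2
  [9] .#..# => #  t=1,i=13
  [8] .#... => #  t=1,i=3
  [7] ..### => #  t=2,i=13
  [6] ..##. => .  t=0,i=14
  [5] ..#.# => .  t=0,i=4
  [4] ..#.. => #  t=1,i=15
  [3] ...## => .  t=0,i=13
  [2] ...#. => .  t=0,i=3
  [1] ....# => #  t=0,i=2
  [0] ..... => .  t=4,i=3
  bits 10010001100011101111001110010010 = 2442064786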